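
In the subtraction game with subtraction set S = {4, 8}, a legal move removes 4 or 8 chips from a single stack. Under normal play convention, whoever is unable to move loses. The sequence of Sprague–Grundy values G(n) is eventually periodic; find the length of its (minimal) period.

12

G(0) = 0
G(1) = mex{} = 0
G(2) = mex{} = 0
G(3) = mex{} = 0
G(4) = mex{0} = 1
G(5) = mex{0} = 1
G(6) = mex{0} = 1
G(7) = mex{0} = 1
G(8) = mex{1,0} = 2
G(9) = mex{1,0} = 2
G(10) = mex{1,0} = 2
G(11) = mex{1,0} = 2
G(12) = mex{2,1} = 0
G(13) = mex{2,1} = 0
G(14) = mex{2,1} = 0
G(15) = mex{2,1} = 0
G(16) = mex{0,2} = 1
G(17) = mex{0,2} = 1
G(18) = mex{0,2} = 1
G(19) = mex{0,2} = 1
G(20) = mex{1,0} = 2
G(21) = mex{1,0} = 2
G(22) = mex{1,0} = 2
G(23) = mex{1,0} = 2
G(24) = mex{2,1} = 0
G(25) = mex{2,1} = 0
G(n+12) = G(n) holds for n = 0,…,7 (a full window of length max(S) = 8), so the sequence is purely periodic with period 12.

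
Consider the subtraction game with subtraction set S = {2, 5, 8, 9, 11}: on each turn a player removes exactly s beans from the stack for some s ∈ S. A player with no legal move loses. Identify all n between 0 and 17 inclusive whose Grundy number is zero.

n :  0  1  2  3  4  5  6  7  8  9 10 11 12 13 14 15 16 17
G :  0  0  1  1  0  2  1  0  2  1  3  2  2  3  0  2  1  0
P-positions are exactly the n with G(n) = 0.

0, 1, 4, 7, 14, 17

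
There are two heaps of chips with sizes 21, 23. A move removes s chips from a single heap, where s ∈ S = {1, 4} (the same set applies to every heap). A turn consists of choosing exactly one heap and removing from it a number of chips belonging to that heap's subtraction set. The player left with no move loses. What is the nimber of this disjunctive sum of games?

0

All heaps use S = {1, 4}:
G(0) = 0
G(1) = mex{0} = 1
G(2) = mex{1} = 0
G(3) = mex{0} = 1
G(4) = mex{1,0} = 2
G(5) = mex{2,1} = 0
G(6) = mex{0,0} = 1
G(7) = mex{1,1} = 0
G(8) = mex{0,2} = 1
G(9) = mex{1,0} = 2
G(10) = mex{2,1} = 0
G(11) = mex{0,0} = 1
G(12) = mex{1,1} = 0
G(13) = mex{0,2} = 1
G(14) = mex{1,0} = 2
G(15) = mex{2,1} = 0
G(16) = mex{0,0} = 1
G(17) = mex{1,1} = 0
G(18) = mex{0,2} = 1
G(19) = mex{1,0} = 2
G(20) = mex{2,1} = 0
G(21) = mex{0,0} = 1
G(22) = mex{1,1} = 0
G(23) = mex{0,2} = 1
Heap A: G(21) = 1.
Heap B: G(23) = 1.
Combined Grundy value = 1 ⊕ 1 = 0.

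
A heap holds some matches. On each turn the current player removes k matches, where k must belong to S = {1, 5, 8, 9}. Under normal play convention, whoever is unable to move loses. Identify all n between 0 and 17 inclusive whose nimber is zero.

G(0) = 0
G(1) = mex{0} = 1
G(2) = mex{1} = 0
G(3) = mex{0} = 1
G(4) = mex{1} = 0
G(5) = mex{0,0} = 1
G(6) = mex{1,1} = 0
G(7) = mex{0,0} = 1
G(8) = mex{1,1,0} = 2
G(9) = mex{2,0,1,0} = 3
G(10) = mex{3,1,0,1} = 2
G(11) = mex{2,0,1,0} = 3
G(12) = mex{3,1,0,1} = 2
G(13) = mex{2,2,1,0} = 3
G(14) = mex{3,3,0,1} = 2
G(15) = mex{2,2,1,0} = 3
G(16) = mex{3,3,2,1} = 0
G(17) = mex{0,2,3,2} = 1
P-positions are exactly the n with G(n) = 0.

0, 2, 4, 6, 16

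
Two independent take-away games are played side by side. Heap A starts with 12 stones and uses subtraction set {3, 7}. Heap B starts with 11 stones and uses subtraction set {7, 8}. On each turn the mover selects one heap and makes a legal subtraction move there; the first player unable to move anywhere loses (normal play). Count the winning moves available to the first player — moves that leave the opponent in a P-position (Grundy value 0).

4

Heap A, S = {3, 7}:
G(0) = 0
G(1) = mex{} = 0
G(2) = mex{} = 0
G(3) = mex{0} = 1
G(4) = mex{0} = 1
G(5) = mex{0} = 1
G(6) = mex{1} = 0
G(7) = mex{1,0} = 2
G(8) = mex{1,0} = 2
G(9) = mex{0,0} = 1
G(10) = mex{2,1} = 0
G(11) = mex{2,1} = 0
G(12) = mex{1,1} = 0
G_A(12) = 0.
Heap B, S = {7, 8}:
n :  0  1  2  3  4  5  6  7  8  9 10 11
G :  0  0  0  0  0  0  0  1  1  1  1  1
G_B(11) = 1.
Combined Grundy value = 0 ⊕ 1 = 1.
A winning move leaves total XOR = 0, i.e. changes one component's Grundy value g to g ⊕ X where X is the current total.
Heap A: need g' = 0⊕1 = 1. Options: 12−3→G=1, 12−7→G=1. Hits: 2.
Heap B: need g' = 1⊕1 = 0. Options: 11−7→G=0, 11−8→G=0. Hits: 2.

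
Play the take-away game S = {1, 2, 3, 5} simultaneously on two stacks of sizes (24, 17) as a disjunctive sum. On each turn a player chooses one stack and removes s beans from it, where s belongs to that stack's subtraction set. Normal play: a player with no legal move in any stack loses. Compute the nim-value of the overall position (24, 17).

All stacks use S = {1, 2, 3, 5}:
G(0) = 0
G(1) = mex{0} = 1
G(2) = mex{1,0} = 2
G(3) = mex{2,1,0} = 3
G(4) = mex{3,2,1} = 0
G(5) = mex{0,3,2,0} = 1
G(6) = mex{1,0,3,1} = 2
G(7) = mex{2,1,0,2} = 3
G(8) = mex{3,2,1,3} = 0
G(9) = mex{0,3,2,0} = 1
G(10) = mex{1,0,3,1} = 2
G(11) = mex{2,1,0,2} = 3
G(12) = mex{3,2,1,3} = 0
G(13) = mex{0,3,2,0} = 1
G(14) = mex{1,0,3,1} = 2
G(15) = mex{2,1,0,2} = 3
G(16) = mex{3,2,1,3} = 0
G(17) = mex{0,3,2,0} = 1
G(18) = mex{1,0,3,1} = 2
G(19) = mex{2,1,0,2} = 3
G(20) = mex{3,2,1,3} = 0
G(21) = mex{0,3,2,0} = 1
G(22) = mex{1,0,3,1} = 2
G(23) = mex{2,1,0,2} = 3
G(24) = mex{3,2,1,3} = 0
Stack A: G(24) = 0.
Stack B: G(17) = 1.
Combined Grundy value = 0 ⊕ 1 = 1.

1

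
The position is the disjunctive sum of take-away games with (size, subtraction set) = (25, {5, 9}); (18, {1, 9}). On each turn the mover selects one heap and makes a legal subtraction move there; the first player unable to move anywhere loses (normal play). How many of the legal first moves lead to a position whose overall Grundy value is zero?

Heap A, S = {5, 9}:
G(0) = 0
G(1) = mex{} = 0
G(2) = mex{} = 0
G(3) = mex{} = 0
G(4) = mex{} = 0
G(5) = mex{0} = 1
G(6) = mex{0} = 1
G(7) = mex{0} = 1
G(8) = mex{0} = 1
G(9) = mex{0,0} = 1
G(10) = mex{1,0} = 2
G(11) = mex{1,0} = 2
G(12) = mex{1,0} = 2
G(13) = mex{1,0} = 2
G(14) = mex{1,1} = 0
G(15) = mex{2,1} = 0
G(16) = mex{2,1} = 0
G(17) = mex{2,1} = 0
G(18) = mex{2,1} = 0
G(19) = mex{0,2} = 1
G(20) = mex{0,2} = 1
G(21) = mex{0,2} = 1
G(22) = mex{0,2} = 1
G(23) = mex{0,0} = 1
G(24) = mex{1,0} = 2
G(25) = mex{1,0} = 2
G_A(25) = 2.
Heap B, S = {1, 9}:
n :  0  1  2  3  4  5  6  7  8  9 10 11 12 13 14 15 16 17 18
G :  0  1  0  1  0  1  0  1  0  1  0  1  0  1  0  1  0  1  0
G_B(18) = 0.
Combined Grundy value = 2 ⊕ 0 = 2.
A winning move leaves total XOR = 0, i.e. changes one component's Grundy value g to g ⊕ X where X is the current total.
Heap A: need g' = 2⊕2 = 0. Options: 25−5→G=1, 25−9→G=0. Hits: 1.
Heap B: need g' = 0⊕2 = 2. Options: 18−1→G=1, 18−9→G=1. Hits: 0.

1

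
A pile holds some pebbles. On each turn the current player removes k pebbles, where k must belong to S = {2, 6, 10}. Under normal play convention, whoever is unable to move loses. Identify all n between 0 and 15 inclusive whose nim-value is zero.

G(0) = 0
G(1) = mex{} = 0
G(2) = mex{0} = 1
G(3) = mex{0} = 1
G(4) = mex{1} = 0
G(5) = mex{1} = 0
G(6) = mex{0,0} = 1
G(7) = mex{0,0} = 1
G(8) = mex{1,1} = 0
G(9) = mex{1,1} = 0
G(10) = mex{0,0,0} = 1
G(11) = mex{0,0,0} = 1
G(12) = mex{1,1,1} = 0
G(13) = mex{1,1,1} = 0
G(14) = mex{0,0,0} = 1
G(15) = mex{0,0,0} = 1
P-positions are exactly the n with G(n) = 0.

0, 1, 4, 5, 8, 9, 12, 13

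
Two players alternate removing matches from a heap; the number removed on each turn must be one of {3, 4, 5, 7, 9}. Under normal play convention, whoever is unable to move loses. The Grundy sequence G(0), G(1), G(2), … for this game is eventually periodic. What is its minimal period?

G(0) = 0
G(1) = mex{} = 0
G(2) = mex{} = 0
G(3) = mex{0} = 1
G(4) = mex{0,0} = 1
G(5) = mex{0,0,0} = 1
G(6) = mex{1,0,0} = 2
G(7) = mex{1,1,0,0} = 2
G(8) = mex{1,1,1,0} = 2
G(9) = mex{2,1,1,0,0} = 3
G(10) = mex{2,2,1,1,0} = 3
G(11) = mex{2,2,2,1,0} = 3
G(12) = mex{3,2,2,1,1} = 0
G(13) = mex{3,3,2,2,1} = 0
G(14) = mex{3,3,3,2,1} = 0
G(15) = mex{0,3,3,2,2} = 1
G(16) = mex{0,0,3,3,2} = 1
G(17) = mex{0,0,0,3,2} = 1
G(18) = mex{1,0,0,3,3} = 2
G(19) = mex{1,1,0,0,3} = 2
G(20) = mex{1,1,1,0,3} = 2
G(21) = mex{2,1,1,0,0} = 3
G(22) = mex{2,2,1,1,0} = 3
G(23) = mex{2,2,2,1,0} = 3
G(24) = mex{3,2,2,1,1} = 0
G(25) = mex{3,3,2,2,1} = 0
G(n+12) = G(n) holds for n = 0,…,8 (a full window of length max(S) = 9), so the sequence is purely periodic with period 12.

12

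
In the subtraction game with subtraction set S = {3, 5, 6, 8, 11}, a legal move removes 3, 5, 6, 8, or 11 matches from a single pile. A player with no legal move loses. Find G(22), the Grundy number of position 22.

2

G(0) = 0
G(1) = mex{} = 0
G(2) = mex{} = 0
G(3) = mex{0} = 1
G(4) = mex{0} = 1
G(5) = mex{0,0} = 1
G(6) = mex{1,0,0} = 2
G(7) = mex{1,0,0} = 2
G(8) = mex{1,1,0,0} = 2
G(9) = mex{2,1,1,0} = 3
G(10) = mex{2,1,1,0} = 3
G(11) = mex{2,2,1,1,0} = 3
G(12) = mex{3,2,2,1,0} = 4
G(13) = mex{3,2,2,1,0} = 4
G(14) = mex{3,3,2,2,1} = 0
G(15) = mex{4,3,3,2,1} = 0
G(16) = mex{4,3,3,2,1} = 0
G(17) = mex{0,4,3,3,2} = 1
G(18) = mex{0,4,4,3,2} = 1
G(19) = mex{0,0,4,3,2} = 1
G(20) = mex{1,0,0,4,3} = 2
G(21) = mex{1,0,0,4,3} = 2
G(22) = mex{1,1,0,0,3} = 2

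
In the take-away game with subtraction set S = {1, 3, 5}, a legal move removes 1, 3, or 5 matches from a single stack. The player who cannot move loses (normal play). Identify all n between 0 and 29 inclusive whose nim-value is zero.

G(0) = 0
G(1) = mex{0} = 1
G(2) = mex{1} = 0
G(3) = mex{0,0} = 1
G(4) = mex{1,1} = 0
G(5) = mex{0,0,0} = 1
G(6) = mex{1,1,1} = 0
G(7) = mex{0,0,0} = 1
G(8) = mex{1,1,1} = 0
G(9) = mex{0,0,0} = 1
G(10) = mex{1,1,1} = 0
G(11) = mex{0,0,0} = 1
G(12) = mex{1,1,1} = 0
G(13) = mex{0,0,0} = 1
G(14) = mex{1,1,1} = 0
G(15) = mex{0,0,0} = 1
G(16) = mex{1,1,1} = 0
G(17) = mex{0,0,0} = 1
G(18) = mex{1,1,1} = 0
G(19) = mex{0,0,0} = 1
G(20) = mex{1,1,1} = 0
G(21) = mex{0,0,0} = 1
G(22) = mex{1,1,1} = 0
G(23) = mex{0,0,0} = 1
G(24) = mex{1,1,1} = 0
G(25) = mex{0,0,0} = 1
G(26) = mex{1,1,1} = 0
G(27) = mex{0,0,0} = 1
G(28) = mex{1,1,1} = 0
G(29) = mex{0,0,0} = 1
P-positions are exactly the n with G(n) = 0.

0, 2, 4, 6, 8, 10, 12, 14, 16, 18, 20, 22, 24, 26, 28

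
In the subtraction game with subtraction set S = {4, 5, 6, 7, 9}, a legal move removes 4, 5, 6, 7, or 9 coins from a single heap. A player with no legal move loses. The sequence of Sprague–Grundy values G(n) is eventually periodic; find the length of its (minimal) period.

G(0) = 0
G(1) = mex{} = 0
G(2) = mex{} = 0
G(3) = mex{} = 0
G(4) = mex{0} = 1
G(5) = mex{0,0} = 1
G(6) = mex{0,0,0} = 1
G(7) = mex{0,0,0,0} = 1
G(8) = mex{1,0,0,0} = 2
G(9) = mex{1,1,0,0,0} = 2
G(10) = mex{1,1,1,0,0} = 2
G(11) = mex{1,1,1,1,0} = 2
G(12) = mex{2,1,1,1,0} = 3
G(13) = mex{2,2,1,1,1} = 0
G(14) = mex{2,2,2,1,1} = 0
G(15) = mex{2,2,2,2,1} = 0
G(16) = mex{3,2,2,2,1} = 0
G(17) = mex{0,3,2,2,2} = 1
G(18) = mex{0,0,3,2,2} = 1
G(19) = mex{0,0,0,3,2} = 1
G(20) = mex{0,0,0,0,2} = 1
G(21) = mex{1,0,0,0,3} = 2
G(22) = mex{1,1,0,0,0} = 2
G(23) = mex{1,1,1,0,0} = 2
G(24) = mex{1,1,1,1,0} = 2
G(25) = mex{2,1,1,1,0} = 3
G(26) = mex{2,2,1,1,1} = 0
G(27) = mex{2,2,2,1,1} = 0
G(n+13) = G(n) holds for n = 0,…,8 (a full window of length max(S) = 9), so the sequence is purely periodic with period 13.

13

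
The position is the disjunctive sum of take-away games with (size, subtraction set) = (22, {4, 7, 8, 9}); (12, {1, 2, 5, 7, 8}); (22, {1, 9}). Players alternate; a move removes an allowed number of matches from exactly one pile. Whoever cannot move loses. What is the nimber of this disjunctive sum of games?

2

Pile A, S = {4, 7, 8, 9}:
G(0) = 0
G(1) = mex{} = 0
G(2) = mex{} = 0
G(3) = mex{} = 0
G(4) = mex{0} = 1
G(5) = mex{0} = 1
G(6) = mex{0} = 1
G(7) = mex{0,0} = 1
G(8) = mex{1,0,0} = 2
G(9) = mex{1,0,0,0} = 2
G(10) = mex{1,0,0,0} = 2
G(11) = mex{1,1,0,0} = 2
G(12) = mex{2,1,1,0} = 3
G(13) = mex{2,1,1,1} = 0
G(14) = mex{2,1,1,1} = 0
G(15) = mex{2,2,1,1} = 0
G(16) = mex{3,2,2,1} = 0
G(17) = mex{0,2,2,2} = 1
G(18) = mex{0,2,2,2} = 1
G(19) = mex{0,3,2,2} = 1
G(20) = mex{0,0,3,2} = 1
G(21) = mex{1,0,0,3} = 2
G(22) = mex{1,0,0,0} = 2
G_A(22) = 2.
Pile B, S = {1, 2, 5, 7, 8}:
n :  0  1  2  3  4  5  6  7  8  9 10 11 12
G :  0  1  2  0  1  2  0  1  2  0  1  2  0
G_B(12) = 0.
Pile C, S = {1, 9}:
n :  0  1  2  3  4  5  6  7  8  9 10 11 12 13 14 15 16 17 18 19 20 21 22
G :  0  1  0  1  0  1  0  1  0  1  0  1  0  1  0  1  0  1  0  1  0  1  0
G_C(22) = 0.
Combined Grundy value = 2 ⊕ 0 ⊕ 0 = 2.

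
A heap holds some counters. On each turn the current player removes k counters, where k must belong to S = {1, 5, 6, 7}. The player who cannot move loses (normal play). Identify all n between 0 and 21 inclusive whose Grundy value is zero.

G(0) = 0
G(1) = mex{0} = 1
G(2) = mex{1} = 0
G(3) = mex{0} = 1
G(4) = mex{1} = 0
G(5) = mex{0,0} = 1
G(6) = mex{1,1,0} = 2
G(7) = mex{2,0,1,0} = 3
G(8) = mex{3,1,0,1} = 2
G(9) = mex{2,0,1,0} = 3
G(10) = mex{3,1,0,1} = 2
G(11) = mex{2,2,1,0} = 3
G(12) = mex{3,3,2,1} = 0
G(13) = mex{0,2,3,2} = 1
G(14) = mex{1,3,2,3} = 0
G(15) = mex{0,2,3,2} = 1
G(16) = mex{1,3,2,3} = 0
G(17) = mex{0,0,3,2} = 1
G(18) = mex{1,1,0,3} = 2
G(19) = mex{2,0,1,0} = 3
G(20) = mex{3,1,0,1} = 2
G(21) = mex{2,0,1,0} = 3
P-positions are exactly the n with G(n) = 0.

0, 2, 4, 12, 14, 16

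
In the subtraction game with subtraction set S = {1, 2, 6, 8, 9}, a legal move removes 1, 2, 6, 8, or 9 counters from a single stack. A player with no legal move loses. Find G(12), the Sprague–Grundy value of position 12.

n :  0  1  2  3  4  5  6  7  8  9 10 11 12
G :  0  1  2  0  1  2  3  0  1  2  0  1  2

2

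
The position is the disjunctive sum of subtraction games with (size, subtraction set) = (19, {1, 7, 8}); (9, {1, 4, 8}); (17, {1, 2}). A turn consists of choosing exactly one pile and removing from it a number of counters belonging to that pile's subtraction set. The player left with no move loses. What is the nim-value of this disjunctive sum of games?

0

Pile A, S = {1, 7, 8}:
n :  0  1  2  3  4  5  6  7  8  9 10 11 12 13 14 15 16 17 18 19
G :  0  1  0  1  0  1  0  1  2  3  2  3  2  3  2  0  1  0  1  0
G_A(19) = 0.
Pile B, S = {1, 4, 8}:
n : 0 1 2 3 4 5 6 7 8 9
G : 0 1 0 1 2 0 1 0 1 2
G_B(9) = 2.
Pile C, S = {1, 2}:
n :  0  1  2  3  4  5  6  7  8  9 10 11 12 13 14 15 16 17
G :  0  1  2  0  1  2  0  1  2  0  1  2  0  1  2  0  1  2
G_C(17) = 2.
Combined Grundy value = 0 ⊕ 2 ⊕ 2 = 0.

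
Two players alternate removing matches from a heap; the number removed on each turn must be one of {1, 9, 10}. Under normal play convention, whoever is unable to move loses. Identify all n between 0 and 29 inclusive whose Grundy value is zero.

G(0) = 0
G(1) = mex{0} = 1
G(2) = mex{1} = 0
G(3) = mex{0} = 1
G(4) = mex{1} = 0
G(5) = mex{0} = 1
G(6) = mex{1} = 0
G(7) = mex{0} = 1
G(8) = mex{1} = 0
G(9) = mex{0,0} = 1
G(10) = mex{1,1,0} = 2
G(11) = mex{2,0,1} = 3
G(12) = mex{3,1,0} = 2
G(13) = mex{2,0,1} = 3
G(14) = mex{3,1,0} = 2
G(15) = mex{2,0,1} = 3
G(16) = mex{3,1,0} = 2
G(17) = mex{2,0,1} = 3
G(18) = mex{3,1,0} = 2
G(19) = mex{2,2,1} = 0
G(20) = mex{0,3,2} = 1
G(21) = mex{1,2,3} = 0
G(22) = mex{0,3,2} = 1
G(23) = mex{1,2,3} = 0
G(24) = mex{0,3,2} = 1
G(25) = mex{1,2,3} = 0
G(26) = mex{0,3,2} = 1
G(27) = mex{1,2,3} = 0
G(28) = mex{0,0,2} = 1
G(29) = mex{1,1,0} = 2
P-positions are exactly the n with G(n) = 0.

0, 2, 4, 6, 8, 19, 21, 23, 25, 27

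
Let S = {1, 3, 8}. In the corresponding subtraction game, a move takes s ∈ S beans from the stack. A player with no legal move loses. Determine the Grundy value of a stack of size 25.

1

n :  0  1  2  3  4  5  6  7  8  9 10 11 12 13 14 15 16 17 18 19 20 21 22 23 24 25
G :  0  1  0  1  0  1  0  1  2  3  2  0  1  0  1  0  1  0  1  2  3  2  0  1  0  1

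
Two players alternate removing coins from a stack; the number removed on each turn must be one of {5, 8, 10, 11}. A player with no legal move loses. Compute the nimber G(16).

0

G(0) = 0
G(1) = mex{} = 0
G(2) = mex{} = 0
G(3) = mex{} = 0
G(4) = mex{} = 0
G(5) = mex{0} = 1
G(6) = mex{0} = 1
G(7) = mex{0} = 1
G(8) = mex{0,0} = 1
G(9) = mex{0,0} = 1
G(10) = mex{1,0,0} = 2
G(11) = mex{1,0,0,0} = 2
G(12) = mex{1,0,0,0} = 2
G(13) = mex{1,1,0,0} = 2
G(14) = mex{1,1,0,0} = 2
G(15) = mex{2,1,1,0} = 3
G(16) = mex{2,1,1,1} = 0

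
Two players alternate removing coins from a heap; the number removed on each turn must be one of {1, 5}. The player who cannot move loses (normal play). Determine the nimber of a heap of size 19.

1

G(0) = 0
G(1) = mex{0} = 1
G(2) = mex{1} = 0
G(3) = mex{0} = 1
G(4) = mex{1} = 0
G(5) = mex{0,0} = 1
G(6) = mex{1,1} = 0
G(7) = mex{0,0} = 1
G(8) = mex{1,1} = 0
G(9) = mex{0,0} = 1
G(10) = mex{1,1} = 0
G(11) = mex{0,0} = 1
G(12) = mex{1,1} = 0
G(13) = mex{0,0} = 1
G(14) = mex{1,1} = 0
G(15) = mex{0,0} = 1
G(16) = mex{1,1} = 0
G(17) = mex{0,0} = 1
G(18) = mex{1,1} = 0
G(19) = mex{0,0} = 1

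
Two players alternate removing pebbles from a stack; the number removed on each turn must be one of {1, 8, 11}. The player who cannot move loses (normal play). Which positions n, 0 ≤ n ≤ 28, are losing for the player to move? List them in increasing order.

0, 2, 4, 6, 9, 16, 18, 21, 23, 25, 28

n :  0  1  2  3  4  5  6  7  8  9 10 11 12 13 14 15 16 17 18 19 20 21 22 23 24 25 26 27 28
G :  0  1  0  1  0  1  0  1  2  0  1  2  3  2  3  2  0  1  0  1  2  0  1  0  1  0  1  2  0
P-positions are exactly the n with G(n) = 0.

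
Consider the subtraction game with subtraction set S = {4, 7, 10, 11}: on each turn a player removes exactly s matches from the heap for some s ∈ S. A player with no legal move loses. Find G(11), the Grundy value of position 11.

2

n :  0  1  2  3  4  5  6  7  8  9 10 11
G :  0  0  0  0  1  1  1  1  2  2  2  2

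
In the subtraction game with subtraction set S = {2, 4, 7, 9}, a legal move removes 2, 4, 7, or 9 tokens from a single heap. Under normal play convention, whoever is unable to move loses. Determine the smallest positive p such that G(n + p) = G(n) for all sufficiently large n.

G(0) = 0
G(1) = mex{} = 0
G(2) = mex{0} = 1
G(3) = mex{0} = 1
G(4) = mex{1,0} = 2
G(5) = mex{1,0} = 2
G(6) = mex{2,1} = 0
G(7) = mex{2,1,0} = 3
G(8) = mex{0,2,0} = 1
G(9) = mex{3,2,1,0} = 4
G(10) = mex{1,0,1,0} = 2
G(11) = mex{4,3,2,1} = 0
G(12) = mex{2,1,2,1} = 0
G(13) = mex{0,4,0,2} = 1
G(14) = mex{0,2,3,2} = 1
G(15) = mex{1,0,1,0} = 2
G(16) = mex{1,0,4,3} = 2
G(17) = mex{2,1,2,1} = 0
G(18) = mex{2,1,0,4} = 3
G(19) = mex{0,2,0,2} = 1
G(20) = mex{3,2,1,0} = 4
G(21) = mex{1,0,1,0} = 2
G(22) = mex{4,3,2,1} = 0
G(23) = mex{2,1,2,1} = 0
G(n+11) = G(n) holds for n = 0,…,8 (a full window of length max(S) = 9), so the sequence is purely periodic with period 11.

11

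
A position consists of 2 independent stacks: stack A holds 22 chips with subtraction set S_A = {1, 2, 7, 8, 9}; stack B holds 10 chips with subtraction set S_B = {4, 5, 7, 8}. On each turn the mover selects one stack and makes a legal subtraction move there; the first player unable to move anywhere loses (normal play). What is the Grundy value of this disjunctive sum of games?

Stack A, S = {1, 2, 7, 8, 9}:
n :  0  1  2  3  4  5  6  7  8  9 10 11 12 13 14 15 16 17 18 19 20 21 22
G :  0  1  2  0  1  2  0  1  2  3  4  5  3  4  5  3  0  1  2  0  1  2  0
G_A(22) = 0.
Stack B, S = {4, 5, 7, 8}:
n :  0  1  2  3  4  5  6  7  8  9 10
G :  0  0  0  0  1  1  1  1  2  2  2
G_B(10) = 2.
Combined Grundy value = 0 ⊕ 2 = 2.

2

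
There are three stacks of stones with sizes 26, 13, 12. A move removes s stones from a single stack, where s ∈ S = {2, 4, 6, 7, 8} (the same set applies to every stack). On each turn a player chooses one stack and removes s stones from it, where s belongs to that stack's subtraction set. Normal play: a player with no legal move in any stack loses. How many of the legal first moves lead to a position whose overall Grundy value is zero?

4

All stacks use S = {2, 4, 6, 7, 8}:
G(0) = 0
G(1) = mex{} = 0
G(2) = mex{0} = 1
G(3) = mex{0} = 1
G(4) = mex{1,0} = 2
G(5) = mex{1,0} = 2
G(6) = mex{2,1,0} = 3
G(7) = mex{2,1,0,0} = 3
G(8) = mex{3,2,1,0,0} = 4
G(9) = mex{3,2,1,1,0} = 4
G(10) = mex{4,3,2,1,1} = 0
G(11) = mex{4,3,2,2,1} = 0
G(12) = mex{0,4,3,2,2} = 1
G(13) = mex{0,4,3,3,2} = 1
G(14) = mex{1,0,4,3,3} = 2
G(15) = mex{1,0,4,4,3} = 2
G(16) = mex{2,1,0,4,4} = 3
G(17) = mex{2,1,0,0,4} = 3
G(18) = mex{3,2,1,0,0} = 4
G(19) = mex{3,2,1,1,0} = 4
G(20) = mex{4,3,2,1,1} = 0
G(21) = mex{4,3,2,2,1} = 0
G(22) = mex{0,4,3,2,2} = 1
G(23) = mex{0,4,3,3,2} = 1
G(24) = mex{1,0,4,3,3} = 2
G(25) = mex{1,0,4,4,3} = 2
G(26) = mex{2,1,0,4,4} = 3
Stack A: G(26) = 3.
Stack B: G(13) = 1.
Stack C: G(12) = 1.
Combined Grundy value = 3 ⊕ 1 ⊕ 1 = 3.
A winning move leaves total XOR = 0, i.e. changes one component's Grundy value g to g ⊕ X where X is the current total.
Stack A: need g' = 3⊕3 = 0. Options: 26−2→G=2, 26−4→G=1, 26−6→G=0, 26−7→G=4, 26−8→G=4. Hits: 1.
Stack B: need g' = 1⊕3 = 2. Options: 13−2→G=0, 13−4→G=4, 13−6→G=3, 13−7→G=3, 13−8→G=2. Hits: 1.
Stack C: need g' = 1⊕3 = 2. Options: 12−2→G=0, 12−4→G=4, 12−6→G=3, 12−7→G=2, 12−8→G=2. Hits: 2.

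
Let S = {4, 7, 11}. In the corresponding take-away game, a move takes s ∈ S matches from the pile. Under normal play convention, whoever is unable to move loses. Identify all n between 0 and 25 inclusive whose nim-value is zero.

0, 1, 2, 3, 15, 16, 17, 18

n :  0  1  2  3  4  5  6  7  8  9 10 11 12 13 14 15 16 17 18 19 20 21 22 23 24 25
G :  0  0  0  0  1  1  1  1  2  2  2  2  3  3  3  0  0  0  0  1  1  1  1  2  2  2
P-positions are exactly the n with G(n) = 0.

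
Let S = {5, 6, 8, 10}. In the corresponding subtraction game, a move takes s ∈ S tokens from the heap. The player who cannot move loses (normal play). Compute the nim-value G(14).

2

n :  0  1  2  3  4  5  6  7  8  9 10 11 12 13 14
G :  0  0  0  0  0  1  1  1  1  1  2  2  2  2  2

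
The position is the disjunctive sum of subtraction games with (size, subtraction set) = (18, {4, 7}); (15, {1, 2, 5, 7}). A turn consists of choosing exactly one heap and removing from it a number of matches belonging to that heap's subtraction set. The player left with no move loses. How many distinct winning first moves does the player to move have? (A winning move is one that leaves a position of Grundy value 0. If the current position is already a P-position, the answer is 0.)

4

Heap A, S = {4, 7}:
n :  0  1  2  3  4  5  6  7  8  9 10 11 12 13 14 15 16 17 18
G :  0  0  0  0  1  1  1  1  2  2  2  0  0  0  0  1  1  1  1
G_A(18) = 1.
Heap B, S = {1, 2, 5, 7}:
n :  0  1  2  3  4  5  6  7  8  9 10 11 12 13 14 15
G :  0  1  2  0  1  2  0  1  2  0  1  2  0  1  2  0
G_B(15) = 0.
Combined Grundy value = 1 ⊕ 0 = 1.
A winning move leaves total XOR = 0, i.e. changes one component's Grundy value g to g ⊕ X where X is the current total.
Heap A: need g' = 1⊕1 = 0. Options: 18−4→G=0, 18−7→G=0. Hits: 2.
Heap B: need g' = 0⊕1 = 1. Options: 15−1→G=2, 15−2→G=1, 15−5→G=1, 15−7→G=2. Hits: 2.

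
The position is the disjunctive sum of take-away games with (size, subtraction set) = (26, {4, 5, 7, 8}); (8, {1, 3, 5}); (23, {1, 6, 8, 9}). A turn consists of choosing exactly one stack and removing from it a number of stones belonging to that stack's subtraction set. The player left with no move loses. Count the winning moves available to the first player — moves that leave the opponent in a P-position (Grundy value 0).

Stack A, S = {4, 5, 7, 8}:
n :  0  1  2  3  4  5  6  7  8  9 10 11 12 13 14 15 16 17 18 19 20 21 22 23 24 25 26
G :  0  0  0  0  1  1  1  1  2  2  2  2  0  0  0  0  1  1  1  1  2  2  2  2  0  0  0
G_A(26) = 0.
Stack B, S = {1, 3, 5}:
n : 0 1 2 3 4 5 6 7 8
G : 0 1 0 1 0 1 0 1 0
G_B(8) = 0.
Stack C, S = {1, 6, 8, 9}:
n :  0  1  2  3  4  5  6  7  8  9 10 11 12 13 14 15 16 17 18 19 20 21 22 23
G :  0  1  0  1  0  1  2  0  1  2  3  2  3  2  0  1  2  0  1  0  1  0  1  2
G_C(23) = 2.
Combined Grundy value = 0 ⊕ 0 ⊕ 2 = 2.
A winning move leaves total XOR = 0, i.e. changes one component's Grundy value g to g ⊕ X where X is the current total.
Stack A: need g' = 0⊕2 = 2. Options: 26−4→G=2, 26−5→G=2, 26−7→G=1, 26−8→G=1. Hits: 2.
Stack B: need g' = 0⊕2 = 2. Options: 8−1→G=1, 8−3→G=1, 8−5→G=1. Hits: 0.
Stack C: need g' = 2⊕2 = 0. Options: 23−1→G=1, 23−6→G=0, 23−8→G=1, 23−9→G=0. Hits: 2.

4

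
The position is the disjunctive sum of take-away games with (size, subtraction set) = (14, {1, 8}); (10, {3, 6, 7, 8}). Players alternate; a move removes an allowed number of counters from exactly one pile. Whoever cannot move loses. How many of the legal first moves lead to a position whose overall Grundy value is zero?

Pile A, S = {1, 8}:
n :  0  1  2  3  4  5  6  7  8  9 10 11 12 13 14
G :  0  1  0  1  0  1  0  1  2  0  1  0  1  0  1
G_A(14) = 1.
Pile B, S = {3, 6, 7, 8}:
G(0) = 0
G(1) = mex{} = 0
G(2) = mex{} = 0
G(3) = mex{0} = 1
G(4) = mex{0} = 1
G(5) = mex{0} = 1
G(6) = mex{1,0} = 2
G(7) = mex{1,0,0} = 2
G(8) = mex{1,0,0,0} = 2
G(9) = mex{2,1,0,0} = 3
G(10) = mex{2,1,1,0} = 3
G_B(10) = 3.
Combined Grundy value = 1 ⊕ 3 = 2.
A winning move leaves total XOR = 0, i.e. changes one component's Grundy value g to g ⊕ X where X is the current total.
Pile A: need g' = 1⊕2 = 3. Options: 14−1→G=0, 14−8→G=0. Hits: 0.
Pile B: need g' = 3⊕2 = 1. Options: 10−3→G=2, 10−6→G=1, 10−7→G=1, 10−8→G=0. Hits: 2.

2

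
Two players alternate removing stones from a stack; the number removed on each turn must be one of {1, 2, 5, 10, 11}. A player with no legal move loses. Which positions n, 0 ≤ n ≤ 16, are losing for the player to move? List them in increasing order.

G(0) = 0
G(1) = mex{0} = 1
G(2) = mex{1,0} = 2
G(3) = mex{2,1} = 0
G(4) = mex{0,2} = 1
G(5) = mex{1,0,0} = 2
G(6) = mex{2,1,1} = 0
G(7) = mex{0,2,2} = 1
G(8) = mex{1,0,0} = 2
G(9) = mex{2,1,1} = 0
G(10) = mex{0,2,2,0} = 1
G(11) = mex{1,0,0,1,0} = 2
G(12) = mex{2,1,1,2,1} = 0
G(13) = mex{0,2,2,0,2} = 1
G(14) = mex{1,0,0,1,0} = 2
G(15) = mex{2,1,1,2,1} = 0
G(16) = mex{0,2,2,0,2} = 1
P-positions are exactly the n with G(n) = 0.

0, 3, 6, 9, 12, 15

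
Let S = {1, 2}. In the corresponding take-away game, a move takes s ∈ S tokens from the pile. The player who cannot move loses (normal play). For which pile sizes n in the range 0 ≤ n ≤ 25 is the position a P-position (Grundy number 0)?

n :  0  1  2  3  4  5  6  7  8  9 10 11 12 13 14 15 16 17 18 19 20 21 22 23 24 25
G :  0  1  2  0  1  2  0  1  2  0  1  2  0  1  2  0  1  2  0  1  2  0  1  2  0  1
P-positions are exactly the n with G(n) = 0.

0, 3, 6, 9, 12, 15, 18, 21, 24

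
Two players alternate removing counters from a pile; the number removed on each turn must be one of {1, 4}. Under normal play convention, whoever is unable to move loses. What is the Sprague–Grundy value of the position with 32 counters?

0

G(0) = 0
G(1) = mex{0} = 1
G(2) = mex{1} = 0
G(3) = mex{0} = 1
G(4) = mex{1,0} = 2
G(5) = mex{2,1} = 0
G(6) = mex{0,0} = 1
G(7) = mex{1,1} = 0
G(8) = mex{0,2} = 1
G(9) = mex{1,0} = 2
G(10) = mex{2,1} = 0
G(11) = mex{0,0} = 1
G(12) = mex{1,1} = 0
G(13) = mex{0,2} = 1
G(14) = mex{1,0} = 2
G(15) = mex{2,1} = 0
G(16) = mex{0,0} = 1
G(17) = mex{1,1} = 0
G(18) = mex{0,2} = 1
G(19) = mex{1,0} = 2
G(20) = mex{2,1} = 0
G(21) = mex{0,0} = 1
G(22) = mex{1,1} = 0
G(23) = mex{0,2} = 1
G(24) = mex{1,0} = 2
G(25) = mex{2,1} = 0
G(26) = mex{0,0} = 1
G(27) = mex{1,1} = 0
G(28) = mex{0,2} = 1
G(29) = mex{1,0} = 2
G(30) = mex{2,1} = 0
G(31) = mex{0,0} = 1
G(32) = mex{1,1} = 0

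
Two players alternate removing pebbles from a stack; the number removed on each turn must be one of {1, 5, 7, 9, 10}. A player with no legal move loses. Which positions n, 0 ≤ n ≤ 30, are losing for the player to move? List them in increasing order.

n :  0  1  2  3  4  5  6  7  8  9 10 11 12 13 14 15 16 17 18 19 20 21 22 23 24 25 26 27 28 29 30
G :  0  1  0  1  0  1  0  1  0  1  2  3  2  3  2  3  2  3  2  0  1  0  1  0  1  0  1  0  1  2  3
P-positions are exactly the n with G(n) = 0.

0, 2, 4, 6, 8, 19, 21, 23, 25, 27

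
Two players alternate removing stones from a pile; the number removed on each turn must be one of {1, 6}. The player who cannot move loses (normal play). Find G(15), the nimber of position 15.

n :  0  1  2  3  4  5  6  7  8  9 10 11 12 13 14 15
G :  0  1  0  1  0  1  2  0  1  0  1  0  1  2  0  1

1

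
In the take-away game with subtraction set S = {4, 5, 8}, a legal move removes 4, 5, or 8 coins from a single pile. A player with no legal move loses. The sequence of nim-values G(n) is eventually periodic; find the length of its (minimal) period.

12

n :  0  1  2  3  4  5  6  7  8  9 10 11 12 13 14 15 16 17 18 19 20 21 22 23 24 25
G :  0  0  0  0  1  1  1  1  2  2  2  2  0  0  0  0  1  1  1  1  2  2  2  2  0  0
G(n+12) = G(n) holds for n = 0,…,7 (a full window of length max(S) = 8), so the sequence is purely periodic with period 12.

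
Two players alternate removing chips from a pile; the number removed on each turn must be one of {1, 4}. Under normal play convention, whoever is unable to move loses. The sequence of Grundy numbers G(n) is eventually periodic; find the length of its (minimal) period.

5

n :  0  1  2  3  4  5  6  7  8  9 10 11 12 13 14
G :  0  1  0  1  2  0  1  0  1  2  0  1  0  1  2
G(n+5) = G(n) holds for n = 0,…,3 (a full window of length max(S) = 4), so the sequence is purely periodic with period 5.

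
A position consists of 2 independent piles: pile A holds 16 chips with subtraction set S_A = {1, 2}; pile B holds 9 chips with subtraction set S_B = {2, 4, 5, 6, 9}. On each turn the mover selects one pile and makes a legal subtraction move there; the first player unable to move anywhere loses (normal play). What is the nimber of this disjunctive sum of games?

5

Pile A, S = {1, 2}:
G(0) = 0
G(1) = mex{0} = 1
G(2) = mex{1,0} = 2
G(3) = mex{2,1} = 0
G(4) = mex{0,2} = 1
G(5) = mex{1,0} = 2
G(6) = mex{2,1} = 0
G(7) = mex{0,2} = 1
G(8) = mex{1,0} = 2
G(9) = mex{2,1} = 0
G(10) = mex{0,2} = 1
G(11) = mex{1,0} = 2
G(12) = mex{2,1} = 0
G(13) = mex{0,2} = 1
G(14) = mex{1,0} = 2
G(15) = mex{2,1} = 0
G(16) = mex{0,2} = 1
G_A(16) = 1.
Pile B, S = {2, 4, 5, 6, 9}:
n : 0 1 2 3 4 5 6 7 8 9
G : 0 0 1 1 2 2 3 3 0 4
G_B(9) = 4.
Combined Grundy value = 1 ⊕ 4 = 5.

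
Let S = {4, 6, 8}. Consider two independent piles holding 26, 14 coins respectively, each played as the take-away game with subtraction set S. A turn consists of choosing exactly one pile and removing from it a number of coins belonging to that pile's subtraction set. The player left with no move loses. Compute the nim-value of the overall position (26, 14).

All piles use S = {4, 6, 8}:
G(0) = 0
G(1) = mex{} = 0
G(2) = mex{} = 0
G(3) = mex{} = 0
G(4) = mex{0} = 1
G(5) = mex{0} = 1
G(6) = mex{0,0} = 1
G(7) = mex{0,0} = 1
G(8) = mex{1,0,0} = 2
G(9) = mex{1,0,0} = 2
G(10) = mex{1,1,0} = 2
G(11) = mex{1,1,0} = 2
G(12) = mex{2,1,1} = 0
G(13) = mex{2,1,1} = 0
G(14) = mex{2,2,1} = 0
G(15) = mex{2,2,1} = 0
G(16) = mex{0,2,2} = 1
G(17) = mex{0,2,2} = 1
G(18) = mex{0,0,2} = 1
G(19) = mex{0,0,2} = 1
G(20) = mex{1,0,0} = 2
G(21) = mex{1,0,0} = 2
G(22) = mex{1,1,0} = 2
G(23) = mex{1,1,0} = 2
G(24) = mex{2,1,1} = 0
G(25) = mex{2,1,1} = 0
G(26) = mex{2,2,1} = 0
Pile A: G(26) = 0.
Pile B: G(14) = 0.
Combined Grundy value = 0 ⊕ 0 = 0.

0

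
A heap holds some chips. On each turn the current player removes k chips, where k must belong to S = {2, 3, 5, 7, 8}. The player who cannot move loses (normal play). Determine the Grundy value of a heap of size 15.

n :  0  1  2  3  4  5  6  7  8  9 10 11 12 13 14 15
G :  0  0  1  1  2  2  3  3  4  4  0  0  1  1  2  2

2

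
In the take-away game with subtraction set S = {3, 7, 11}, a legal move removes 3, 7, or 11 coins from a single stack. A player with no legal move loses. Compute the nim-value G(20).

0

n :  0  1  2  3  4  5  6  7  8  9 10 11 12 13 14 15 16 17 18 19 20
G :  0  0  0  1  1  1  0  2  2  1  0  3  2  1  0  0  0  1  1  1  0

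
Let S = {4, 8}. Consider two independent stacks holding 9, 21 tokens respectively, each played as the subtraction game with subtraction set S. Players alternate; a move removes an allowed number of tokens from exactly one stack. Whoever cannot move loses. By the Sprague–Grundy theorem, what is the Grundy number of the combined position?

All stacks use S = {4, 8}:
G(0) = 0
G(1) = mex{} = 0
G(2) = mex{} = 0
G(3) = mex{} = 0
G(4) = mex{0} = 1
G(5) = mex{0} = 1
G(6) = mex{0} = 1
G(7) = mex{0} = 1
G(8) = mex{1,0} = 2
G(9) = mex{1,0} = 2
G(10) = mex{1,0} = 2
G(11) = mex{1,0} = 2
G(12) = mex{2,1} = 0
G(13) = mex{2,1} = 0
G(14) = mex{2,1} = 0
G(15) = mex{2,1} = 0
G(16) = mex{0,2} = 1
G(17) = mex{0,2} = 1
G(18) = mex{0,2} = 1
G(19) = mex{0,2} = 1
G(20) = mex{1,0} = 2
G(21) = mex{1,0} = 2
Stack A: G(9) = 2.
Stack B: G(21) = 2.
Combined Grundy value = 2 ⊕ 2 = 0.

0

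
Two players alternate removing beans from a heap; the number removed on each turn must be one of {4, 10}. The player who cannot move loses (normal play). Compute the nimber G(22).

0

n :  0  1  2  3  4  5  6  7  8  9 10 11 12 13 14 15 16 17 18 19 20 21 22
G :  0  0  0  0  1  1  1  1  0  0  2  2  1  1  0  0  0  0  1  1  1  1  0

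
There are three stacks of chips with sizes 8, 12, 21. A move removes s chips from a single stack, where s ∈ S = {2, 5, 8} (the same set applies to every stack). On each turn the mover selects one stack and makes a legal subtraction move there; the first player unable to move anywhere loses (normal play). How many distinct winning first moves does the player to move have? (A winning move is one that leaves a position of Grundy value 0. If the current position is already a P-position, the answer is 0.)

All stacks use S = {2, 5, 8}:
G(0) = 0
G(1) = mex{} = 0
G(2) = mex{0} = 1
G(3) = mex{0} = 1
G(4) = mex{1} = 0
G(5) = mex{1,0} = 2
G(6) = mex{0,0} = 1
G(7) = mex{2,1} = 0
G(8) = mex{1,1,0} = 2
G(9) = mex{0,0,0} = 1
G(10) = mex{2,2,1} = 0
G(11) = mex{1,1,1} = 0
G(12) = mex{0,0,0} = 1
G(13) = mex{0,2,2} = 1
G(14) = mex{1,1,1} = 0
G(15) = mex{1,0,0} = 2
G(16) = mex{0,0,2} = 1
G(17) = mex{2,1,1} = 0
G(18) = mex{1,1,0} = 2
G(19) = mex{0,0,0} = 1
G(20) = mex{2,2,1} = 0
G(21) = mex{1,1,1} = 0
Stack A: G(8) = 2.
Stack B: G(12) = 1.
Stack C: G(21) = 0.
Combined Grundy value = 2 ⊕ 1 ⊕ 0 = 3.
A winning move leaves total XOR = 0, i.e. changes one component's Grundy value g to g ⊕ X where X is the current total.
Stack A: need g' = 2⊕3 = 1. Options: 8−2→G=1, 8−5→G=1, 8−8→G=0. Hits: 2.
Stack B: need g' = 1⊕3 = 2. Options: 12−2→G=0, 12−5→G=0, 12−8→G=0. Hits: 0.
Stack C: need g' = 0⊕3 = 3. Options: 21−2→G=1, 21−5→G=1, 21−8→G=1. Hits: 0.

2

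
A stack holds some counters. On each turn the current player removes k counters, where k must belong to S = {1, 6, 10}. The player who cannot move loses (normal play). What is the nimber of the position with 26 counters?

1

n :  0  1  2  3  4  5  6  7  8  9 10 11 12 13 14 15 16 17 18 19 20 21 22 23 24 25 26
G :  0  1  0  1  0  1  2  0  1  0  1  0  1  2  3  2  0  1  0  1  0  1  2  0  1  0  1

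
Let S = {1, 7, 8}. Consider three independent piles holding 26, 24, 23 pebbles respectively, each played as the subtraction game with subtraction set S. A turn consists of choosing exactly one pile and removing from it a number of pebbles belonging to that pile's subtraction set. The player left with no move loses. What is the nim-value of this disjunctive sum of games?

All piles use S = {1, 7, 8}:
G(0) = 0
G(1) = mex{0} = 1
G(2) = mex{1} = 0
G(3) = mex{0} = 1
G(4) = mex{1} = 0
G(5) = mex{0} = 1
G(6) = mex{1} = 0
G(7) = mex{0,0} = 1
G(8) = mex{1,1,0} = 2
G(9) = mex{2,0,1} = 3
G(10) = mex{3,1,0} = 2
G(11) = mex{2,0,1} = 3
G(12) = mex{3,1,0} = 2
G(13) = mex{2,0,1} = 3
G(14) = mex{3,1,0} = 2
G(15) = mex{2,2,1} = 0
G(16) = mex{0,3,2} = 1
G(17) = mex{1,2,3} = 0
G(18) = mex{0,3,2} = 1
G(19) = mex{1,2,3} = 0
G(20) = mex{0,3,2} = 1
G(21) = mex{1,2,3} = 0
G(22) = mex{0,0,2} = 1
G(23) = mex{1,1,0} = 2
G(24) = mex{2,0,1} = 3
G(25) = mex{3,1,0} = 2
G(26) = mex{2,0,1} = 3
Pile A: G(26) = 3.
Pile B: G(24) = 3.
Pile C: G(23) = 2.
Combined Grundy value = 3 ⊕ 3 ⊕ 2 = 2.

2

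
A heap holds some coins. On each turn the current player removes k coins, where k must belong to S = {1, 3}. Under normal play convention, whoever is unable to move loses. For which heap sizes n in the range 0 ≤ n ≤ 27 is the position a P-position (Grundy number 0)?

G(0) = 0
G(1) = mex{0} = 1
G(2) = mex{1} = 0
G(3) = mex{0,0} = 1
G(4) = mex{1,1} = 0
G(5) = mex{0,0} = 1
G(6) = mex{1,1} = 0
G(7) = mex{0,0} = 1
G(8) = mex{1,1} = 0
G(9) = mex{0,0} = 1
G(10) = mex{1,1} = 0
G(11) = mex{0,0} = 1
G(12) = mex{1,1} = 0
G(13) = mex{0,0} = 1
G(14) = mex{1,1} = 0
G(15) = mex{0,0} = 1
G(16) = mex{1,1} = 0
G(17) = mex{0,0} = 1
G(18) = mex{1,1} = 0
G(19) = mex{0,0} = 1
G(20) = mex{1,1} = 0
G(21) = mex{0,0} = 1
G(22) = mex{1,1} = 0
G(23) = mex{0,0} = 1
G(24) = mex{1,1} = 0
G(25) = mex{0,0} = 1
G(26) = mex{1,1} = 0
G(27) = mex{0,0} = 1
P-positions are exactly the n with G(n) = 0.

0, 2, 4, 6, 8, 10, 12, 14, 16, 18, 20, 22, 24, 26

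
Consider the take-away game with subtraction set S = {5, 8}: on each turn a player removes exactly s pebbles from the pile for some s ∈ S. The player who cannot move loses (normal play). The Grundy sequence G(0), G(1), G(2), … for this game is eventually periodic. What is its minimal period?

13

G(0) = 0
G(1) = mex{} = 0
G(2) = mex{} = 0
G(3) = mex{} = 0
G(4) = mex{} = 0
G(5) = mex{0} = 1
G(6) = mex{0} = 1
G(7) = mex{0} = 1
G(8) = mex{0,0} = 1
G(9) = mex{0,0} = 1
G(10) = mex{1,0} = 2
G(11) = mex{1,0} = 2
G(12) = mex{1,0} = 2
G(13) = mex{1,1} = 0
G(14) = mex{1,1} = 0
G(15) = mex{2,1} = 0
G(16) = mex{2,1} = 0
G(17) = mex{2,1} = 0
G(18) = mex{0,2} = 1
G(19) = mex{0,2} = 1
G(20) = mex{0,2} = 1
G(21) = mex{0,0} = 1
G(22) = mex{0,0} = 1
G(23) = mex{1,0} = 2
G(24) = mex{1,0} = 2
G(25) = mex{1,0} = 2
G(26) = mex{1,1} = 0
G(27) = mex{1,1} = 0
G(n+13) = G(n) holds for n = 0,…,7 (a full window of length max(S) = 8), so the sequence is purely periodic with period 13.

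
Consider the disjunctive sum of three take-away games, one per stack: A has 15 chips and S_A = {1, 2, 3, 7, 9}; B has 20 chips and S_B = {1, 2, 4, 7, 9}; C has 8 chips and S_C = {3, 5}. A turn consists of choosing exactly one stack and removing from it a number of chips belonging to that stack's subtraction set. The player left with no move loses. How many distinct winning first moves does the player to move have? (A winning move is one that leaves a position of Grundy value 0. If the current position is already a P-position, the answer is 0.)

0

Stack A, S = {1, 2, 3, 7, 9}:
G(0) = 0
G(1) = mex{0} = 1
G(2) = mex{1,0} = 2
G(3) = mex{2,1,0} = 3
G(4) = mex{3,2,1} = 0
G(5) = mex{0,3,2} = 1
G(6) = mex{1,0,3} = 2
G(7) = mex{2,1,0,0} = 3
G(8) = mex{3,2,1,1} = 0
G(9) = mex{0,3,2,2,0} = 1
G(10) = mex{1,0,3,3,1} = 2
G(11) = mex{2,1,0,0,2} = 3
G(12) = mex{3,2,1,1,3} = 0
G(13) = mex{0,3,2,2,0} = 1
G(14) = mex{1,0,3,3,1} = 2
G(15) = mex{2,1,0,0,2} = 3
G_A(15) = 3.
Stack B, S = {1, 2, 4, 7, 9}:
n :  0  1  2  3  4  5  6  7  8  9 10 11 12 13 14 15 16 17 18 19 20
G :  0  1  2  0  1  2  0  1  2  3  4  0  1  2  0  1  2  0  1  2  3
G_B(20) = 3.
Stack C, S = {3, 5}:
n : 0 1 2 3 4 5 6 7 8
G : 0 0 0 1 1 1 2 2 0
G_C(8) = 0.
Combined Grundy value = 3 ⊕ 3 ⊕ 0 = 0.
A winning move leaves total XOR = 0, i.e. changes one component's Grundy value g to g ⊕ X where X is the current total.
Stack A: target g' = 3⊕0 = 3, but every legal move changes the Grundy value (mex property), so 0 moves.
Stack B: target g' = 3⊕0 = 3, but every legal move changes the Grundy value (mex property), so 0 moves.
Stack C: target g' = 0⊕0 = 0, but every legal move changes the Grundy value (mex property), so 0 moves.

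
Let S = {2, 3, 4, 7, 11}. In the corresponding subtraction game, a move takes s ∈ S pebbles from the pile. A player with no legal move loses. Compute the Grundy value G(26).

n :  0  1  2  3  4  5  6  7  8  9 10 11 12 13 14 15 16 17 18 19 20 21 22 23 24 25 26
G :  0  0  1  1  2  2  0  3  1  4  2  5  3  3  0  0  1  1  2  2  0  3  1  4  2  5  3

3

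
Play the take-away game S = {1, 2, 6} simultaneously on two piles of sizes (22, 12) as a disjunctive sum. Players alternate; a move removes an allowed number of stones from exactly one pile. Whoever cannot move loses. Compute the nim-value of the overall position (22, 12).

All piles use S = {1, 2, 6}:
G(0) = 0
G(1) = mex{0} = 1
G(2) = mex{1,0} = 2
G(3) = mex{2,1} = 0
G(4) = mex{0,2} = 1
G(5) = mex{1,0} = 2
G(6) = mex{2,1,0} = 3
G(7) = mex{3,2,1} = 0
G(8) = mex{0,3,2} = 1
G(9) = mex{1,0,0} = 2
G(10) = mex{2,1,1} = 0
G(11) = mex{0,2,2} = 1
G(12) = mex{1,0,3} = 2
G(13) = mex{2,1,0} = 3
G(14) = mex{3,2,1} = 0
G(15) = mex{0,3,2} = 1
G(16) = mex{1,0,0} = 2
G(17) = mex{2,1,1} = 0
G(18) = mex{0,2,2} = 1
G(19) = mex{1,0,3} = 2
G(20) = mex{2,1,0} = 3
G(21) = mex{3,2,1} = 0
G(22) = mex{0,3,2} = 1
Pile A: G(22) = 1.
Pile B: G(12) = 2.
Combined Grundy value = 1 ⊕ 2 = 3.

3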